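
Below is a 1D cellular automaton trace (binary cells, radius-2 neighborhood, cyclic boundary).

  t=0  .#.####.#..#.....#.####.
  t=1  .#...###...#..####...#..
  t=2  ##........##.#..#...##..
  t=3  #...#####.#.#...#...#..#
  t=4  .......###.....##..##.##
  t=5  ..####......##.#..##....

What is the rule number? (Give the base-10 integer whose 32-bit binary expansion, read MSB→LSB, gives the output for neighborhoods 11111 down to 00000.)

1678246007

  ##### -> .   bit 31 = 0  t=3,i=6
  ####. -> #   bit 30 = 1  t=0,i=5
  ###.# -> #   bit 29 = 1  t=0,i=6
  ###.. -> .   bit 28 = 0  t=0,i=22
  ##.## -> .   bit 27 = 0  t=4,i=21
  ##.#. -> #   bit 26 = 1  t=0,i=7
  ##..# -> .   bit 25 = 0  t=0,i=23
  ##... -> .   bit 24 = 0  t=1,i=8
  #.### -> .   bit 23 = 0  t=0,i=3
  #.##. -> .   bit 22 = 0  t=4,i=22
  #.#.# -> .   bit 21 = 0  t=3,i=10
  #.#.. -> .   bit 20 = 0  t=0,i=8
  #..## -> #   bit 19 = 1  t=1,i=13
  #..#. -> .   bit 18 = 0  t=0,i=0
  #...# -> .   bit 17 = 0  t=1,i=3
  #.... -> .   bit 16 = 0  t=0,i=13
  .#### -> .   bit 15 = 0  t=0,i=4
  .###. -> .   bit 14 = 0  t=1,i=6
  .##.# -> .   bit 13 = 0  t=2,i=11
  .##.. -> .   bit 12 = 0  t=2,i=1
  .#.## -> .   bit 11 = 0  t=0,i=2
  .#.#. -> .   bit 10 = 0  t=3,i=11
  .#..# -> .   bit 9 = 0  t=0,i=9
  .#... -> .   bit 8 = 0  t=0,i=12
  ..### -> .   bit 7 = 0  t=1,i=5
  ..##. -> #   bit 6 = 1  t=2,i=0
  ..#.# -> #   bit 5 = 1  t=0,i=1
  ..#.. -> #   bit 4 = 1  t=0,i=11
  ...## -> .   bit 3 = 0  t=1,i=4
  ...#. -> #   bit 2 = 1  t=0,i=16
  ....# -> #   bit 1 = 1  t=0,i=15
  ..... -> #   bit 0 = 1  t=0,i=14
  bits 01100100000010000000000001110111 = 1678246007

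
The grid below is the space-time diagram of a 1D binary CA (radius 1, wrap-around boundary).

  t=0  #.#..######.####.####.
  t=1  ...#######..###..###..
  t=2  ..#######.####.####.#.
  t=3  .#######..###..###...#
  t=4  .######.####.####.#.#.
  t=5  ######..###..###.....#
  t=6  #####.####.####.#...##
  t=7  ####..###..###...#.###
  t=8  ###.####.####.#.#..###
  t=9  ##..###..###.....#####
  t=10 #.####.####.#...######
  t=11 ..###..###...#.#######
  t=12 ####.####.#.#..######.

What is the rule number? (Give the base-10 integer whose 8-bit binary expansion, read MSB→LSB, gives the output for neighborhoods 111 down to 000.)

154

  ###|#  b7=1 t=0,i=6
  ##.|.  b6=0 t=0,i=10
  #.#|.  b5=0 t=0,i=1
  #..|#  b4=1 t=0,i=3
  .##|#  b3=1 t=0,i=5
  .#.|.  b2=0 t=0,i=0
  ..#|#  b1=1 t=0,i=4
  ...|.  b0=0 t=1,i=0
  bits 10011010 = 154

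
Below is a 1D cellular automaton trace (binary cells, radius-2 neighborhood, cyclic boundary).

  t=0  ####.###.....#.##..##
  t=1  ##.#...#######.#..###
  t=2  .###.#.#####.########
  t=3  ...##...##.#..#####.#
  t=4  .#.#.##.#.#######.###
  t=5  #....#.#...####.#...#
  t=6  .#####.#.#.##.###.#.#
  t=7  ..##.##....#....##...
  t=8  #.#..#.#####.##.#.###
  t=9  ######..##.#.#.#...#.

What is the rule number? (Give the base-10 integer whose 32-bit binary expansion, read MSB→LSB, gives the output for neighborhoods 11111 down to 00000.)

  [31] ##### => #  t=0,i=0
  [30] ####. => .  t=0,i=2
  [29] ###.# => #  t=0,i=3
  [28] ###.. => #  t=0,i=7
  [27] ##.## => .  t=0,i=4
  [26] ##.#. => #  t=1,i=2
  [25] ##..# => .  t=0,i=17
  [24] ##... => #  t=0,i=8
  [23] #.### => .  t=0,i=5
  [22] #.##. => #  t=0,i=15
  [21] #.#.# => .  t=2,i=5
  [20] #.#.. => #  t=1,i=3
  [19] #..## => #  t=0,i=18
  [18] #..#. => #  t=8,i=4
  [17] #...# => #  t=1,i=5
  [16] #.... => #  t=0,i=9
  [15] .#### => #  t=0,i=20
  [14] .###. => .  t=0,i=6
  [13] .##.# => .  t=3,i=9
  [12] .##.. => .  t=0,i=16
  [11] .#.## => .  t=0,i=14
  [10] .#.#. => .  t=4,i=2
  [9] .#..# => #  t=1,i=16
  [8] .#... => .  t=1,i=4
  [7] ..### => #  t=0,i=19
  [6] ..##. => #  t=3,i=3
  [5] ..#.# => #  t=0,i=13
  [4] ..#.. => #  t=7,i=11
  [3] ...## => .  t=1,i=6
  [2] ...#. => #  t=0,i=12
  [1] ....# => #  t=0,i=11
  [0] ..... => #  t=0,i=10
  bits 10110101010111111000001011110111 = 3042935543

3042935543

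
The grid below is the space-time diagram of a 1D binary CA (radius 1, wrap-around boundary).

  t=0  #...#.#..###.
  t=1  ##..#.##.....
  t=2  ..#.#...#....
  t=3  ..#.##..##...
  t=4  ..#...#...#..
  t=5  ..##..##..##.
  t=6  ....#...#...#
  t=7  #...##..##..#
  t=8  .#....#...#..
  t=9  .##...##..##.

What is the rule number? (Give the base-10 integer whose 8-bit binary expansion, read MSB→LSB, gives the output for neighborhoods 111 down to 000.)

  ###|.  b7=0 t=0,i=10
  ##.|.  b6=0 t=0,i=11
  #.#|.  b5=0 t=0,i=5
  #..|#  b4=1 t=0,i=1
  .##|.  b3=0 t=0,i=9
  .#.|#  b2=1 t=0,i=0
  ..#|.  b1=0 t=0,i=3
  ...|.  b0=0 t=0,i=2
  bits 00010100 = 20

20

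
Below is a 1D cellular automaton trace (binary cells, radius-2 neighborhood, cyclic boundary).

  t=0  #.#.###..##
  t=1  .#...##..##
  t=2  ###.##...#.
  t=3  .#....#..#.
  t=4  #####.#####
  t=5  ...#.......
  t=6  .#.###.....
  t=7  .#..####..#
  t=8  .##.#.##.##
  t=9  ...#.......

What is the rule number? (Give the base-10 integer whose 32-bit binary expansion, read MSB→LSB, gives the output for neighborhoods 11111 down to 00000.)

1427457018

  #####|.  b31=0 t=4,i=0
  ####.|#  b30=1 t=4,i=3
  ###.#|.  b29=0 t=0,i=0
  ###..|#  b28=1 t=0,i=6
  ##.##|.  b27=0 t=2,i=3
  ##.#.|#  b26=1 t=0,i=1
  ##..#|.  b25=0 t=0,i=7
  ##...|#  b24=1 t=2,i=6
  #.###|.  b23=0 t=0,i=4
  #.##.|.  b22=0 t=2,i=4
  #.#.#|.  b21=0 t=0,i=2
  #.#..|#  b20=1 t=1,i=1
  #..##|.  b19=0 t=0,i=8
  #..#.|#  b18=1 t=3,i=0
  #...#|.  b17=0 t=1,i=3
  #....|#  b16=1 t=3,i=3
  .####|.  b15=0 t=4,i=7
  .###.|#  b14=1 t=0,i=5
  .##.#|.  b13=0 t=1,i=10
  .##..|.  b12=0 t=1,i=6
  .#.##|.  b11=0 t=0,i=3
  .#.#.|.  b10=0 t=7,i=0
  .#..#|#  b9=1 t=3,i=7
  .#...|#  b8=1 t=1,i=2
  ..###|#  b7=1 t=0,i=9
  ..##.|#  b6=1 t=1,i=5
  ..#.#|#  b5=1 t=2,i=9
  ..#..|#  b4=1 t=3,i=1
  ...##|#  b3=1 t=1,i=4
  ...#.|.  b2=0 t=2,i=8
  ....#|#  b1=1 t=3,i=4
  .....|.  b0=0 t=5,i=0
  bits 01010101000101010100001111111010 = 1427457018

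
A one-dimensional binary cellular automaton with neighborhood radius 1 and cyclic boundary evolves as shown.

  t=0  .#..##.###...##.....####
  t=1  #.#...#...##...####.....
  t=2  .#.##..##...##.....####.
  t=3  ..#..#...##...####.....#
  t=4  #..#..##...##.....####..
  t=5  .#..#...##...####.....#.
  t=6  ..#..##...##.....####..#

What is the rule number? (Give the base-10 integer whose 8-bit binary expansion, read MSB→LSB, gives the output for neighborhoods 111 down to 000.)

  nb ###: next=.  (t=0,i=8, bit7=0)
  nb ##.: next=.  (t=0,i=5, bit6=0)
  nb #.#: next=#  (t=0,i=0, bit5=1)
  nb #..: next=#  (t=0,i=2, bit4=1)
  nb .##: next=.  (t=0,i=4, bit3=0)
  nb .#.: next=.  (t=0,i=1, bit2=0)
  nb ..#: next=.  (t=0,i=3, bit1=0)
  nb ...: next=#  (t=0,i=11, bit0=1)
  bits 00110001 = 49

49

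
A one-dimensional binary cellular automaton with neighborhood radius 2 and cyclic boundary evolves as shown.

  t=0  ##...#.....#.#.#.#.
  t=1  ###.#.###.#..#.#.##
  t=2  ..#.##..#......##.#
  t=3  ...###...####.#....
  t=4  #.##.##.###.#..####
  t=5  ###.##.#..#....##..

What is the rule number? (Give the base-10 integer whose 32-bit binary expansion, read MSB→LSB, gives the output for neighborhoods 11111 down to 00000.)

  [31] ##### => .  t=1,i=0
  [30] ####. => .  t=1,i=1
  [29] ###.# => #  t=1,i=2
  [28] ###.. => #  t=3,i=5
  [27] ##.## => #  t=4,i=1
  [26] ##.#. => .  t=1,i=3
  [25] ##..# => .  t=2,i=6
  [24] ##... => #  t=0,i=2
  [23] #.### => .  t=1,i=6
  [22] #.##. => #  t=0,i=0
  [21] #.#.# => #  t=0,i=13
  [20] #.#.. => .  t=1,i=10
  [19] #..## => .  t=4,i=14
  [18] #..#. => .  t=1,i=12
  [17] #...# => .  t=0,i=3
  [16] #.... => #  t=0,i=7
  [15] .#### => #  t=1,i=18
  [14] .###. => .  t=1,i=7
  [13] .##.# => .  t=2,i=16
  [12] .##.. => #  t=0,i=1
  [11] .#.## => #  t=0,i=18
  [10] .#.#. => .  t=0,i=12
  [9] .#..# => .  t=1,i=11
  [8] .#... => #  t=0,i=6
  [7] ..### => #  t=3,i=3
  [6] ..##. => .  t=2,i=15
  [5] ..#.# => .  t=0,i=11
  [4] ..#.. => .  t=0,i=5
  [3] ...## => #  t=2,i=14
  [2] ...#. => #  t=0,i=4
  [1] ....# => .  t=0,i=9
  [0] ..... => #  t=0,i=8
  bits 00111001011000011001100110001101 = 962697613

962697613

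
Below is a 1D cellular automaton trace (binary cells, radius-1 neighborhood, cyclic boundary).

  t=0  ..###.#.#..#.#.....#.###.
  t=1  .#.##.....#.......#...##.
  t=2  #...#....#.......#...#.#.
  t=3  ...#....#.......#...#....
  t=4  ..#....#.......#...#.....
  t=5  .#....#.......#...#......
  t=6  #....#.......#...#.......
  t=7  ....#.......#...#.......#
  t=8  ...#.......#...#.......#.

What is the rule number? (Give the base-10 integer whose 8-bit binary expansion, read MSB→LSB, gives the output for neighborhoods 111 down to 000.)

  ###|#  b7=1 t=0,i=3
  ##.|#  b6=1 t=0,i=4
  #.#|.  b5=0 t=0,i=5
  #..|.  b4=0 t=0,i=9
  .##|.  b3=0 t=0,i=2
  .#.|.  b2=0 t=0,i=6
  ..#|#  b1=1 t=0,i=1
  ...|.  b0=0 t=0,i=0
  bits 11000010 = 194

194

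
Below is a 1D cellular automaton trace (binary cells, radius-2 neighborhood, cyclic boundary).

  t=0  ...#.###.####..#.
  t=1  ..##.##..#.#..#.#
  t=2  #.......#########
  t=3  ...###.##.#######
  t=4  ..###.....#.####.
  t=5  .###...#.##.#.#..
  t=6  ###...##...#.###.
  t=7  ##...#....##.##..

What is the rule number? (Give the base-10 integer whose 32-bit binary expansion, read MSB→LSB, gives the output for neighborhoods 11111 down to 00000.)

3298052013

  ##### -> #   bit 31 = 1  t=2,i=10
  ####. -> #   bit 30 = 1  t=0,i=11
  ###.# -> .   bit 29 = 0  t=0,i=7
  ###.. -> .   bit 28 = 0  t=0,i=12
  ##.## -> .   bit 27 = 0  t=0,i=8
  ##.#. -> #   bit 26 = 1  t=5,i=11
  ##..# -> .   bit 25 = 0  t=0,i=13
  ##... -> .   bit 24 = 0  t=2,i=1
  #.### -> #   bit 23 = 1  t=0,i=5
  #.##. -> .   bit 22 = 0  t=1,i=5
  #.#.# -> .   bit 21 = 0  t=5,i=12
  #.#.. -> #   bit 20 = 1  t=1,i=11
  #..## -> .   bit 19 = 0  t=1,i=1
  #..#. -> #   bit 18 = 1  t=0,i=14
  #...# -> .   bit 17 = 0  t=3,i=1
  #.... -> .   bit 16 = 0  t=0,i=0
  .#### -> .   bit 15 = 0  t=0,i=10
  .###. -> #   bit 14 = 1  t=0,i=6
  .##.# -> .   bit 13 = 0  t=1,i=3
  .##.. -> .   bit 12 = 0  t=1,i=6
  .#.## -> .   bit 11 = 0  t=0,i=4
  .#.#. -> #   bit 10 = 1  t=1,i=10
  .#..# -> #   bit 9 = 1  t=1,i=0
  .#... -> #   bit 8 = 1  t=0,i=16
  ..### -> #   bit 7 = 1  t=2,i=8
  ..##. -> .   bit 6 = 0  t=1,i=2
  ..#.# -> #   bit 5 = 1  t=0,i=3
  ..#.. -> .   bit 4 = 0  t=0,i=15
  ...## -> #   bit 3 = 1  t=2,i=7
  ...#. -> #   bit 2 = 1  t=0,i=2
  ....# -> .   bit 1 = 0  t=0,i=1
  ..... -> #   bit 0 = 1  t=2,i=3
  bits 11000100100101000100011110101101 = 3298052013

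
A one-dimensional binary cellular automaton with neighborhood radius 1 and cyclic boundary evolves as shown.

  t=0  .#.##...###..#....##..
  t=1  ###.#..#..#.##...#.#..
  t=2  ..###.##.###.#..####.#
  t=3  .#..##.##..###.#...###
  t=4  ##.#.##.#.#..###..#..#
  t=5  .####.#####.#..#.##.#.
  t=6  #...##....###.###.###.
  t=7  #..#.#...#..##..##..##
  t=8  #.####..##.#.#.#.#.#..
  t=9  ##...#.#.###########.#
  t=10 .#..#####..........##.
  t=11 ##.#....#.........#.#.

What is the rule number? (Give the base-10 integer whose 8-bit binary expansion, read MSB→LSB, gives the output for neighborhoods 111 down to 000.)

102

  ###|.  b7=0 t=0,i=9
  ##.|#  b6=1 t=0,i=4
  #.#|#  b5=1 t=0,i=2
  #..|.  b4=0 t=0,i=5
  .##|.  b3=0 t=0,i=3
  .#.|#  b2=1 t=0,i=1
  ..#|#  b1=1 t=0,i=0
  ...|.  b0=0 t=0,i=6
  bits 01100110 = 102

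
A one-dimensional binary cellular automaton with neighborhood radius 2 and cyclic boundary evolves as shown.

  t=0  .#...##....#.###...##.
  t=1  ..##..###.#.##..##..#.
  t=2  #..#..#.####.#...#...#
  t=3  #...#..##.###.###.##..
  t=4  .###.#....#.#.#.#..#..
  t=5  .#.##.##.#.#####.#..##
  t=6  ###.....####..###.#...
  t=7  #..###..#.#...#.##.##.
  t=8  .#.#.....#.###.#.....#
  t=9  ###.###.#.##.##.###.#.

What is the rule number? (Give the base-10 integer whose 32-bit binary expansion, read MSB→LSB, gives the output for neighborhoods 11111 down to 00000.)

1705189253

  #####|.  b31=0 t=5,i=13
  ####.|#  b30=1 t=2,i=10
  ###.#|#  b29=1 t=1,i=8
  ###..|.  b28=0 t=0,i=15
  ##.##|.  b27=0 t=3,i=9
  ##.#.|#  b26=1 t=1,i=9
  ##..#|.  b25=0 t=0,i=21
  ##...|#  b24=1 t=0,i=7
  #.###|#  b23=1 t=0,i=13
  #.##.|.  b22=0 t=1,i=12
  #.#.#|#  b21=1 t=1,i=10
  #.#..|.  b20=0 t=2,i=13
  #..##|.  b19=0 t=1,i=5
  #..#.|.  b18=0 t=0,i=0
  #...#|#  b17=1 t=0,i=3
  #....|#  b16=1 t=0,i=8
  .####|.  b15=0 t=2,i=9
  .###.|.  b14=0 t=0,i=14
  .##.#|.  b13=0 t=3,i=8
  .##..|#  b12=1 t=0,i=6
  .#.##|#  b11=1 t=0,i=12
  .#.#.|#  b10=1 t=4,i=11
  .#..#|#  b9=1 t=2,i=4
  .#...|#  b8=1 t=0,i=2
  ..###|#  b7=1 t=1,i=6
  ..##.|.  b6=0 t=0,i=5
  ..#.#|.  b5=0 t=0,i=11
  ..#..|.  b4=0 t=0,i=1
  ...##|.  b3=0 t=0,i=4
  ...#.|#  b2=1 t=0,i=10
  ....#|.  b1=0 t=0,i=9
  .....|#  b0=1 t=6,i=5
  bits 01100101101000110001111110000101 = 1705189253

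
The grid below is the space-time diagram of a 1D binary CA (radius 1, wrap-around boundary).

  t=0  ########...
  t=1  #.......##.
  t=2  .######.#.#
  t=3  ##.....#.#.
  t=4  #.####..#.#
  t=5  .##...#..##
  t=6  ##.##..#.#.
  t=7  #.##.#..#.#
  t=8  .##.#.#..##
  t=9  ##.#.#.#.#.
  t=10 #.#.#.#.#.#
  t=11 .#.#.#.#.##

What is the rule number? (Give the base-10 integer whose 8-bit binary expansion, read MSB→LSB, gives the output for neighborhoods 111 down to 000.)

57

  [7] ### => .  t=0,i=1
  [6] ##. => .  t=0,i=7
  [5] #.# => #  t=1,i=10
  [4] #.. => #  t=0,i=8
  [3] .## => #  t=0,i=0
  [2] .#. => .  t=1,i=0
  [1] ..# => .  t=0,i=10
  [0] ... => #  t=0,i=9
  bits 00111001 = 57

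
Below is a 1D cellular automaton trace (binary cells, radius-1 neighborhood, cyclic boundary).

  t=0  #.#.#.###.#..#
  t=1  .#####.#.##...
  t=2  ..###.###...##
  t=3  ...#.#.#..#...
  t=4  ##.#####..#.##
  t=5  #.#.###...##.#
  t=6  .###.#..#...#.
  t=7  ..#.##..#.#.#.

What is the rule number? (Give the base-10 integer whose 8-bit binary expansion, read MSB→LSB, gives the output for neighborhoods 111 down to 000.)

165

  ###|#  b7=1 t=0,i=7
  ##.|.  b6=0 t=0,i=0
  #.#|#  b5=1 t=0,i=1
  #..|.  b4=0 t=0,i=11
  .##|.  b3=0 t=0,i=6
  .#.|#  b2=1 t=0,i=2
  ..#|.  b1=0 t=0,i=12
  ...|#  b0=1 t=1,i=12
  bits 10100101 = 165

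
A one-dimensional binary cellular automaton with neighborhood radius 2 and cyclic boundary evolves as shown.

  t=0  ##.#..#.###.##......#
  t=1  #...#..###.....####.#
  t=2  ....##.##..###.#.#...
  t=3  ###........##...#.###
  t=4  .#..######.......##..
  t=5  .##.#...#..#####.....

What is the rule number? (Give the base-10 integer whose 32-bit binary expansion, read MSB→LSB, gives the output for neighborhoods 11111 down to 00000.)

1082216339

  [31] ##### => .  t=3,i=0
  [30] ####. => #  t=1,i=17
  [29] ###.# => .  t=0,i=1
  [28] ###.. => .  t=1,i=9
  [27] ##.## => .  t=0,i=11
  [26] ##.#. => .  t=0,i=2
  [25] ##..# => .  t=2,i=9
  [24] ##... => .  t=0,i=14
  [23] #.### => #  t=0,i=8
  [22] #.##. => .  t=0,i=12
  [21] #.#.# => .  t=2,i=15
  [20] #.#.. => .  t=0,i=3
  [19] #..## => .  t=1,i=6
  [18] #..#. => .  t=0,i=5
  [17] #...# => .  t=1,i=2
  [16] #.... => #  t=0,i=15
  [15] .#### => .  t=1,i=16
  [14] .###. => #  t=0,i=0
  [13] .##.# => .  t=2,i=5
  [12] .##.. => .  t=0,i=13
  [11] .#.## => #  t=0,i=7
  [10] .#.#. => #  t=2,i=16
  [9] .#..# => #  t=0,i=4
  [8] .#... => #  t=2,i=18
  [7] ..### => #  t=0,i=20
  [6] ..##. => .  t=2,i=4
  [5] ..#.# => .  t=0,i=6
  [4] ..#.. => #  t=1,i=4
  [3] ...## => .  t=0,i=19
  [2] ...#. => .  t=1,i=3
  [1] ....# => #  t=0,i=18
  [0] ..... => #  t=0,i=16
  bits 01000000100000010100111110010011 = 1082216339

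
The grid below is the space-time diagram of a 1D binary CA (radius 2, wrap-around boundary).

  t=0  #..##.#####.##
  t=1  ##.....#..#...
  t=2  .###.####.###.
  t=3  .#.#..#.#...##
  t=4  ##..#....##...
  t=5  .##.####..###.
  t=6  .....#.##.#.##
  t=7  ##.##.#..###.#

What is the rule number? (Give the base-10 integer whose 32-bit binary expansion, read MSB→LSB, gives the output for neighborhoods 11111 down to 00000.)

  ##### -> .   bit 31 = 0  t=0,i=8
  ####. -> .   bit 30 = 0  t=0,i=9
  ###.# -> #   bit 29 = 1  t=0,i=10
  ###.. -> #   bit 28 = 1  t=0,i=0
  ##.## -> .   bit 27 = 0  t=0,i=5
  ##.#. -> #   bit 26 = 1  t=3,i=0
  ##..# -> #   bit 25 = 1  t=0,i=1
  ##... -> #   bit 24 = 1  t=1,i=2
  #.### -> .   bit 23 = 0  t=0,i=6
  #.##. -> .   bit 22 = 0  t=6,i=7
  #.#.# -> #   bit 21 = 1  t=3,i=1
  #.#.. -> .   bit 20 = 0  t=3,i=3
  #..## -> .   bit 19 = 0  t=0,i=2
  #..#. -> .   bit 18 = 0  t=1,i=9
  #...# -> #   bit 17 = 1  t=1,i=12
  #.... -> #   bit 16 = 1  t=1,i=3
  .#### -> #   bit 15 = 1  t=0,i=7
  .###. -> .   bit 14 = 0  t=0,i=13
  .##.# -> .   bit 13 = 0  t=0,i=4
  .##.. -> #   bit 12 = 1  t=1,i=1
  .#.## -> #   bit 11 = 1  t=6,i=6
  .#.#. -> .   bit 10 = 0  t=3,i=2
  .#..# -> #   bit 9 = 1  t=1,i=8
  .#... -> #   bit 8 = 1  t=1,i=11
  ..### -> #   bit 7 = 1  t=2,i=1
  ..##. -> .   bit 6 = 0  t=0,i=3
  ..#.# -> .   bit 5 = 0  t=3,i=6
  ..#.. -> #   bit 4 = 1  t=1,i=7
  ...## -> .   bit 3 = 0  t=1,i=13
  ...#. -> #   bit 2 = 1  t=1,i=6
  ....# -> #   bit 1 = 1  t=1,i=5
  ..... -> .   bit 0 = 0  t=1,i=4
  bits 00110111001000111001101110010110 = 925080470

925080470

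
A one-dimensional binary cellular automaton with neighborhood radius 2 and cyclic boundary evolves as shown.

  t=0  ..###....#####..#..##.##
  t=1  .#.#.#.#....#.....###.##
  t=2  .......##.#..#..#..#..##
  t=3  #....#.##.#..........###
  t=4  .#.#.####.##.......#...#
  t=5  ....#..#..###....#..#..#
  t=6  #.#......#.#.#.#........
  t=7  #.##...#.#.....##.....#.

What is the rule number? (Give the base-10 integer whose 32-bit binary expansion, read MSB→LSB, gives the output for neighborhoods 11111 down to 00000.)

  nb #####: next=.  (t=0,i=11, bit31=0)
  nb ####.: next=#  (t=0,i=12, bit30=1)
  nb ###.#: next=.  (t=1,i=20, bit29=0)
  nb ###..: next=.  (t=0,i=4, bit28=0)
  nb ##.##: next=.  (t=0,i=21, bit27=0)
  nb ##.#.: next=.  (t=1,i=0, bit26=0)
  nb ##..#: next=.  (t=0,i=0, bit25=0)
  nb ##...: next=#  (t=0,i=5, bit24=1)
  nb #.###: next=.  (t=4,i=5, bit23=0)
  nb #.##.: next=#  (t=0,i=22, bit22=1)
  nb #.#.#: next=.  (t=1,i=1, bit21=0)
  nb #.#..: next=#  (t=1,i=7, bit20=1)
  nb #..##: next=#  (t=0,i=1, bit19=1)
  nb #..#.: next=.  (t=0,i=15, bit18=0)
  nb #...#: next=.  (t=4,i=21, bit17=0)
  nb #....: next=.  (t=0,i=6, bit16=0)
  nb .####: next=.  (t=0,i=10, bit15=0)
  nb .###.: next=#  (t=0,i=3, bit14=1)
  nb .##.#: next=#  (t=0,i=20, bit13=1)
  nb .##..: next=#  (t=0,i=23, bit12=1)
  nb .#.##: next=#  (t=3,i=6, bit11=1)
  nb .#.#.: next=.  (t=1,i=2, bit10=0)
  nb .#..#: next=.  (t=0,i=17, bit9=0)
  nb .#...: next=#  (t=1,i=8, bit8=1)
  nb ..###: next=.  (t=0,i=2, bit7=0)
  nb ..##.: next=#  (t=0,i=19, bit6=1)
  nb ..#.#: next=#  (t=3,i=5, bit5=1)
  nb ..#..: next=.  (t=0,i=16, bit4=0)
  nb ...##: next=.  (t=0,i=8, bit3=0)
  nb ...#.: next=.  (t=1,i=11, bit2=0)
  nb ....#: next=#  (t=0,i=7, bit1=1)
  nb .....: next=.  (t=1,i=15, bit0=0)
  bits 01000001010110000111100101100010 = 1096317282

1096317282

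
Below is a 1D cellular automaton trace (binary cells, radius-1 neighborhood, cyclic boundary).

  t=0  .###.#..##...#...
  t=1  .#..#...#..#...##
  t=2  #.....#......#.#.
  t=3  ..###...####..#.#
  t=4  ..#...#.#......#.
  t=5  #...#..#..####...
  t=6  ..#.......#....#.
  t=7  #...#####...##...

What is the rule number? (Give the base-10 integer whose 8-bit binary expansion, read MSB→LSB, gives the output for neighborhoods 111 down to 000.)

41

  ### -> .   bit 7 = 0  t=0,i=2
  ##. -> .   bit 6 = 0  t=0,i=3
  #.# -> #   bit 5 = 1  t=0,i=4
  #.. -> .   bit 4 = 0  t=0,i=6
  .## -> #   bit 3 = 1  t=0,i=1
  .#. -> .   bit 2 = 0  t=0,i=5
  ..# -> .   bit 1 = 0  t=0,i=0
  ... -> #   bit 0 = 1  t=0,i=11
  bits 00101001 = 41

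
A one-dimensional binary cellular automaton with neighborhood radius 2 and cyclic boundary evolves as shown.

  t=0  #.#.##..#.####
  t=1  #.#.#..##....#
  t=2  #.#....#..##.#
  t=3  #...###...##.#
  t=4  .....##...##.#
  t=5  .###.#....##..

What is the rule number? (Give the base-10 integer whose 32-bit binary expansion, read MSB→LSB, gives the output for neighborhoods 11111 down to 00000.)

1885692007

  [31] ##### => .  t=0,i=12
  [30] ####. => #  t=0,i=13
  [29] ###.# => #  t=0,i=0
  [28] ###.. => #  t=3,i=6
  [27] ##.## => .  t=2,i=12
  [26] ##.#. => .  t=0,i=1
  [25] ##..# => .  t=0,i=6
  [24] ##... => .  t=1,i=9
  [23] #.### => .  t=0,i=10
  [22] #.##. => #  t=0,i=4
  [21] #.#.# => #  t=0,i=2
  [20] #.#.. => .  t=1,i=4
  [19] #..## => .  t=1,i=6
  [18] #..#. => #  t=0,i=7
  [17] #...# => .  t=3,i=2
  [16] #.... => #  t=1,i=10
  [15] .#### => .  t=0,i=11
  [14] .###. => #  t=3,i=5
  [13] .##.# => #  t=1,i=0
  [12] .##.. => .  t=0,i=5
  [11] .#.## => .  t=0,i=3
  [10] .#.#. => .  t=1,i=3
  [9] .#..# => .  t=1,i=5
  [8] .#... => .  t=2,i=3
  [7] ..### => .  t=3,i=4
  [6] ..##. => #  t=1,i=7
  [5] ..#.# => #  t=0,i=8
  [4] ..#.. => .  t=2,i=7
  [3] ...## => .  t=1,i=12
  [2] ...#. => #  t=2,i=6
  [1] ....# => #  t=1,i=11
  [0] ..... => #  t=4,i=2
  bits 01110000011001010110000001100111 = 1885692007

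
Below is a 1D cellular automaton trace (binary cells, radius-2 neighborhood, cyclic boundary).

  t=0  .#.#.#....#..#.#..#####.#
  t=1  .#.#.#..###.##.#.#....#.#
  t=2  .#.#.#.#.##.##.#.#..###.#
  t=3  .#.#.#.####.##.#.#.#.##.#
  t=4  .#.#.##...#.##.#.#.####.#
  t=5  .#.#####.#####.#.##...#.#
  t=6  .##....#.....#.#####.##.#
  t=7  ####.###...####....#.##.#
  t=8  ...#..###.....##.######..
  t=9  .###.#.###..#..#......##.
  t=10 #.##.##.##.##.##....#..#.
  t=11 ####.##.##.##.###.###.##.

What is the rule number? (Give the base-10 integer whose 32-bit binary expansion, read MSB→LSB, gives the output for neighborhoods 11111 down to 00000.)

  [31] ##### => .  t=0,i=20
  [30] ####. => .  t=0,i=21
  [29] ###.# => #  t=0,i=22
  [28] ###.. => #  t=7,i=7
  [27] ##.## => .  t=1,i=11
  [26] ##.#. => .  t=0,i=23
  [25] ##..# => .  t=9,i=10
  [24] ##... => #  t=4,i=7
  [23] #.### => .  t=3,i=7
  [22] #.##. => #  t=1,i=12
  [21] #.#.# => #  t=0,i=1
  [20] #.#.. => #  t=0,i=5
  [19] #..## => #  t=0,i=17
  [18] #..#. => #  t=0,i=12
  [17] #...# => .  t=4,i=8
  [16] #.... => .  t=0,i=7
  [15] .#### => .  t=0,i=19
  [14] .###. => #  t=1,i=9
  [13] .##.# => #  t=1,i=13
  [12] .##.. => #  t=4,i=6
  [11] .#.## => #  t=2,i=8
  [10] .#.#. => .  t=0,i=0
  [9] .#..# => .  t=0,i=11
  [8] .#... => .  t=0,i=6
  [7] ..### => .  t=0,i=18
  [6] ..##. => .  t=8,i=14
  [5] ..#.# => #  t=0,i=13
  [4] ..#.. => #  t=0,i=10
  [3] ...## => .  t=7,i=10
  [2] ...#. => #  t=0,i=9
  [1] ....# => #  t=0,i=8
  [0] ..... => .  t=6,i=10
  bits 00110001011111000111100000110110 = 830240822

830240822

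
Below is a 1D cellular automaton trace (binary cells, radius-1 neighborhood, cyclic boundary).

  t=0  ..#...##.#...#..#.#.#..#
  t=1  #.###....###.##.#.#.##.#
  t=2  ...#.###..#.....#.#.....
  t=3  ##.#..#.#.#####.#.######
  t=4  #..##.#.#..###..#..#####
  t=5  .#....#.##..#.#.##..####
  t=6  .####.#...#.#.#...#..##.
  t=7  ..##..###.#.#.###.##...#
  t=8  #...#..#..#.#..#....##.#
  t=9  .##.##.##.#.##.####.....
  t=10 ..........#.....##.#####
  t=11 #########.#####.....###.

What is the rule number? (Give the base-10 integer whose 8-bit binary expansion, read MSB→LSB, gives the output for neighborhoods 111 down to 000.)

149

  ###|#  b7=1 t=1,i=3
  ##.|.  b6=0 t=0,i=7
  #.#|.  b5=0 t=0,i=8
  #..|#  b4=1 t=0,i=0
  .##|.  b3=0 t=0,i=6
  .#.|#  b2=1 t=0,i=2
  ..#|.  b1=0 t=0,i=1
  ...|#  b0=1 t=0,i=4
  bits 10010101 = 149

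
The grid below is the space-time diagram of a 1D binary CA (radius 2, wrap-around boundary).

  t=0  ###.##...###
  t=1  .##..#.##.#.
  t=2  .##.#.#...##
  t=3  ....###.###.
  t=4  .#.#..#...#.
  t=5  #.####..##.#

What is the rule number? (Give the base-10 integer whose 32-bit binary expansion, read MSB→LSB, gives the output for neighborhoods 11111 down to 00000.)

  ##### -> .   bit 31 = 0  t=0,i=0
  ####. -> #   bit 30 = 1  t=0,i=1
  ###.# -> #   bit 29 = 1  t=0,i=2
  ###.. -> #   bit 28 = 1  t=3,i=10
  ##.## -> .   bit 27 = 0  t=0,i=3
  ##.#. -> .   bit 26 = 0  t=1,i=9
  ##..# -> .   bit 25 = 0  t=1,i=3
  ##... -> .   bit 24 = 0  t=0,i=6
  #.### -> .   bit 23 = 0  t=3,i=8
  #.##. -> .   bit 22 = 0  t=0,i=4
  #.#.# -> #   bit 21 = 1  t=2,i=4
  #.#.. -> #   bit 20 = 1  t=1,i=10
  #..## -> .   bit 19 = 0  t=1,i=0
  #..#. -> #   bit 18 = 1  t=1,i=4
  #...# -> #   bit 17 = 1  t=0,i=7
  #.... -> .   bit 16 = 0  t=3,i=0
  .#### -> #   bit 15 = 1  t=0,i=10
  .###. -> .   bit 14 = 0  t=3,i=5
  .##.# -> .   bit 13 = 0  t=1,i=8
  .##.. -> #   bit 12 = 1  t=0,i=5
  .#.## -> #   bit 11 = 1  t=1,i=6
  .#.#. -> #   bit 10 = 1  t=2,i=5
  .#..# -> #   bit 9 = 1  t=1,i=11
  .#... -> .   bit 8 = 0  t=2,i=7
  ..### -> .   bit 7 = 0  t=0,i=9
  ..##. -> #   bit 6 = 1  t=1,i=1
  ..#.# -> .   bit 5 = 0  t=1,i=5
  ..#.. -> .   bit 4 = 0  t=4,i=6
  ...## -> #   bit 3 = 1  t=0,i=8
  ...#. -> #   bit 2 = 1  t=4,i=9
  ....# -> .   bit 1 = 0  t=3,i=2
  ..... -> #   bit 0 = 1  t=3,i=1
  bits 01110000001101101001111001001101 = 1882627661

1882627661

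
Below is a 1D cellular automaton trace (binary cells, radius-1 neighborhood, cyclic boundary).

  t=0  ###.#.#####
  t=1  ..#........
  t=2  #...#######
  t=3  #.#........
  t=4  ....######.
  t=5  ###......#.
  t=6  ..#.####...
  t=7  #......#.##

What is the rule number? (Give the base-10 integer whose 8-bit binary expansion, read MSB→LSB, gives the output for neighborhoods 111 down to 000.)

65

  ### -> .   bit 7 = 0  t=0,i=0
  ##. -> #   bit 6 = 1  t=0,i=2
  #.# -> .   bit 5 = 0  t=0,i=3
  #.. -> .   bit 4 = 0  t=1,i=3
  .## -> .   bit 3 = 0  t=0,i=6
  .#. -> .   bit 2 = 0  t=0,i=4
  ..# -> .   bit 1 = 0  t=1,i=1
  ... -> #   bit 0 = 1  t=1,i=0
  bits 01000001 = 65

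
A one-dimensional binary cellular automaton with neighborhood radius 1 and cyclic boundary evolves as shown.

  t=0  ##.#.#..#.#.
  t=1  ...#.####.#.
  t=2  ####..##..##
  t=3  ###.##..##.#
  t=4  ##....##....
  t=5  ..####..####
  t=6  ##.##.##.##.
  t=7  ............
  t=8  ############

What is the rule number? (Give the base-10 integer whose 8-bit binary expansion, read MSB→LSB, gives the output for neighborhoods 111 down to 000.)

151

  ###|#  b7=1 t=1,i=6
  ##.|.  b6=0 t=0,i=1
  #.#|.  b5=0 t=0,i=2
  #..|#  b4=1 t=0,i=6
  .##|.  b3=0 t=0,i=0
  .#.|#  b2=1 t=0,i=3
  ..#|#  b1=1 t=0,i=7
  ...|#  b0=1 t=1,i=0
  bits 10010111 = 151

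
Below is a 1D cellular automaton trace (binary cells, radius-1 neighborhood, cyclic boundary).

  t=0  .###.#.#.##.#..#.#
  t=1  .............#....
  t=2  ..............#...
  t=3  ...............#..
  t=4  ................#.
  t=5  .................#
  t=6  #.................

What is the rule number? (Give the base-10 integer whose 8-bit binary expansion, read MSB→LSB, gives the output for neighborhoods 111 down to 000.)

16

  ### -> .   bit 7 = 0  t=0,i=2
  ##. -> .   bit 6 = 0  t=0,i=3
  #.# -> .   bit 5 = 0  t=0,i=0
  #.. -> #   bit 4 = 1  t=0,i=13
  .## -> .   bit 3 = 0  t=0,i=1
  .#. -> .   bit 2 = 0  t=0,i=5
  ..# -> .   bit 1 = 0  t=0,i=14
  ... -> .   bit 0 = 0  t=1,i=0
  bits 00010000 = 16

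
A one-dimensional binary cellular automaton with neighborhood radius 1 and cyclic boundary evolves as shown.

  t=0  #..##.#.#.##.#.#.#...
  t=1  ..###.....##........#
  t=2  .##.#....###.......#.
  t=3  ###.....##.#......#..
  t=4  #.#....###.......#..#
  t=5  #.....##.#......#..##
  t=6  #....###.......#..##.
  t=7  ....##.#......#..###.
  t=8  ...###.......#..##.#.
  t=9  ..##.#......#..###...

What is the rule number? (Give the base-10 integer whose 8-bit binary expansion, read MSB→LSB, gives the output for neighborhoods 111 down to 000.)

74

  ### -> .   bit 7 = 0  t=1,i=3
  ##. -> #   bit 6 = 1  t=0,i=4
  #.# -> .   bit 5 = 0  t=0,i=5
  #.. -> .   bit 4 = 0  t=0,i=1
  .## -> #   bit 3 = 1  t=0,i=3
  .#. -> .   bit 2 = 0  t=0,i=0
  ..# -> #   bit 1 = 1  t=0,i=2
  ... -> .   bit 0 = 0  t=0,i=19
  bits 01001010 = 74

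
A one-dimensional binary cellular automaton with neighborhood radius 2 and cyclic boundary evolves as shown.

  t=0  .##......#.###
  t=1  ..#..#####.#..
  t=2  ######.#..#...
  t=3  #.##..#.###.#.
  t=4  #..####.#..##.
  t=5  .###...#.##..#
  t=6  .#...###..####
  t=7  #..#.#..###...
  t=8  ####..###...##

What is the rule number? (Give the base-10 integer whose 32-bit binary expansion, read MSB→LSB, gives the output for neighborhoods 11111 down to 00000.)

  ##### -> #   bit 31 = 1  t=1,i=7
  ####. -> .   bit 30 = 0  t=1,i=8
  ###.# -> .   bit 29 = 0  t=0,i=13
  ###.. -> .   bit 28 = 0  t=5,i=3
  ##.## -> .   bit 27 = 0  t=0,i=0
  ##.#. -> #   bit 26 = 1  t=1,i=10
  ##..# -> #   bit 25 = 1  t=3,i=4
  ##... -> .   bit 24 = 0  t=0,i=3
  #.### -> #   bit 23 = 1  t=0,i=11
  #.##. -> .   bit 22 = 0  t=0,i=1
  #.#.# -> #   bit 21 = 1  t=3,i=0
  #.#.. -> .   bit 20 = 0  t=1,i=11
  #..## -> #   bit 19 = 1  t=1,i=4
  #..#. -> #   bit 18 = 1  t=2,i=9
  #...# -> #   bit 17 = 1  t=2,i=12
  #.... -> .   bit 16 = 0  t=0,i=4
  .#### -> .   bit 15 = 0  t=1,i=6
  .###. -> .   bit 14 = 0  t=0,i=12
  .##.# -> .   bit 13 = 0  t=4,i=12
  .##.. -> #   bit 12 = 1  t=0,i=2
  .#.## -> .   bit 11 = 0  t=0,i=10
  .#.#. -> .   bit 10 = 0  t=3,i=13
  .#..# -> #   bit 9 = 1  t=1,i=3
  .#... -> .   bit 8 = 0  t=1,i=12
  ..### -> #   bit 7 = 1  t=1,i=5
  ..##. -> .   bit 6 = 0  t=4,i=11
  ..#.# -> #   bit 5 = 1  t=0,i=9
  ..#.. -> #   bit 4 = 1  t=1,i=2
  ...## -> .   bit 3 = 0  t=2,i=13
  ...#. -> #   bit 2 = 1  t=0,i=8
  ....# -> #   bit 1 = 1  t=0,i=7
  ..... -> #   bit 0 = 1  t=0,i=5
  bits 10000110101011100001001010110111 = 2259554999

2259554999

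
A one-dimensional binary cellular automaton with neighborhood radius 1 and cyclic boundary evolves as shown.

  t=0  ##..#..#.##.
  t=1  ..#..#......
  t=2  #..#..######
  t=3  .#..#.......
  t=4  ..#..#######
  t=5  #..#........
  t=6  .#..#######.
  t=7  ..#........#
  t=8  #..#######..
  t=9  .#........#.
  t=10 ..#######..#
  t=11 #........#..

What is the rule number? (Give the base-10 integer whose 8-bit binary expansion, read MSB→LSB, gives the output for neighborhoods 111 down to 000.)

17

  [7] ### => .  t=2,i=7
  [6] ##. => .  t=0,i=1
  [5] #.# => .  t=0,i=8
  [4] #.. => #  t=0,i=2
  [3] .## => .  t=0,i=0
  [2] .#. => .  t=0,i=4
  [1] ..# => .  t=0,i=3
  [0] ... => #  t=1,i=0
  bits 00010001 = 17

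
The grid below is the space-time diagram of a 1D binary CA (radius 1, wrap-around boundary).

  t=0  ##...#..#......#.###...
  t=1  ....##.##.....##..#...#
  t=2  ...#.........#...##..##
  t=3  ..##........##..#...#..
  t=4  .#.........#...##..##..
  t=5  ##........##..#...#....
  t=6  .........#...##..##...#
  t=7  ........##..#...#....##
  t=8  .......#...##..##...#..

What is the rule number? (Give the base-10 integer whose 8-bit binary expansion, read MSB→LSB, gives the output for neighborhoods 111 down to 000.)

134

  nb ###: next=#  (t=0,i=18, bit7=1)
  nb ##.: next=.  (t=0,i=1, bit6=0)
  nb #.#: next=.  (t=0,i=16, bit5=0)
  nb #..: next=.  (t=0,i=2, bit4=0)
  nb .##: next=.  (t=0,i=0, bit3=0)
  nb .#.: next=#  (t=0,i=5, bit2=1)
  nb ..#: next=#  (t=0,i=4, bit1=1)
  nb ...: next=.  (t=0,i=3, bit0=0)
  bits 10000110 = 134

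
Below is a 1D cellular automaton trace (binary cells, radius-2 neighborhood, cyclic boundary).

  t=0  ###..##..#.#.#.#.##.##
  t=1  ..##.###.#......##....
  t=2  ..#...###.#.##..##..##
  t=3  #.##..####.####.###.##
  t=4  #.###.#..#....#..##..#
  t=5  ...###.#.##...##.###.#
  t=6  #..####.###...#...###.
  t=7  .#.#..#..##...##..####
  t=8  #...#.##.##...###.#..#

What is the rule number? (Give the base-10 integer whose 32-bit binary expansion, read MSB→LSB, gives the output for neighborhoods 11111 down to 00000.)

  #####|.  b31=0 t=0,i=0
  ####.|.  b30=0 t=0,i=1
  ###.#|#  b29=1 t=1,i=7
  ###..|#  b28=1 t=0,i=2
  ##.##|.  b27=0 t=0,i=19
  ##.#.|#  b26=1 t=1,i=8
  ##..#|#  b25=1 t=0,i=3
  ##...|.  b24=0 t=1,i=18
  #.###|.  b23=0 t=0,i=20
  #.##.|#  b22=1 t=0,i=17
  #.#.#|.  b21=0 t=0,i=11
  #.#..|.  b20=0 t=1,i=9
  #..##|.  b19=0 t=0,i=4
  #..#.|.  b18=0 t=0,i=8
  #...#|.  b17=0 t=2,i=4
  #....|.  b16=0 t=1,i=11
  .####|.  b15=0 t=0,i=21
  .###.|#  b14=1 t=1,i=6
  .##.#|.  b13=0 t=0,i=18
  .##..|#  b12=1 t=0,i=6
  .#.##|#  b11=1 t=0,i=16
  .#.#.|.  b10=0 t=0,i=10
  .#..#|#  b9=1 t=4,i=7
  .#...|#  b8=1 t=1,i=10
  ..###|#  b7=1 t=2,i=6
  ..##.|#  b6=1 t=0,i=5
  ..#.#|#  b5=1 t=0,i=9
  ..#..|#  b4=1 t=2,i=2
  ...##|.  b3=0 t=1,i=1
  ...#.|.  b2=0 t=4,i=13
  ....#|.  b1=0 t=1,i=0
  .....|#  b0=1 t=1,i=12
  bits 00110110010000000101101111110001 = 910187505

910187505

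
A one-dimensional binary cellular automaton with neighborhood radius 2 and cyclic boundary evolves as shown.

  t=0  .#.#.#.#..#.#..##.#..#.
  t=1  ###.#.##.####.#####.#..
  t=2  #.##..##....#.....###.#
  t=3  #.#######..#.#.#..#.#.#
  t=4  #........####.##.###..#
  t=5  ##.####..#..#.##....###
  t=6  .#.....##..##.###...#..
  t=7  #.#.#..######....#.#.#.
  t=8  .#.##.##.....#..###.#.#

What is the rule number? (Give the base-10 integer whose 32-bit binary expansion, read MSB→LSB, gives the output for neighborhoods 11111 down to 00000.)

660354533

  nb #####: next=.  (t=1,i=16, bit31=0)
  nb ####.: next=.  (t=1,i=11, bit30=0)
  nb ###.#: next=#  (t=1,i=2, bit29=1)
  nb ###..: next=.  (t=3,i=8, bit28=0)
  nb ##.##: next=.  (t=1,i=8, bit27=0)
  nb ##.#.: next=#  (t=0,i=17, bit26=1)
  nb ##..#: next=#  (t=2,i=4, bit25=1)
  nb ##...: next=#  (t=2,i=8, bit24=1)
  nb #.###: next=.  (t=1,i=9, bit23=0)
  nb #.##.: next=#  (t=1,i=6, bit22=1)
  nb #.#.#: next=.  (t=0,i=3, bit21=0)
  nb #.#..: next=#  (t=0,i=7, bit20=1)
  nb #..##: next=#  (t=0,i=14, bit19=1)
  nb #..#.: next=#  (t=0,i=0, bit18=1)
  nb #...#: next=.  (t=6,i=18, bit17=0)
  nb #....: next=.  (t=2,i=9, bit16=0)
  nb .####: next=.  (t=1,i=10, bit15=0)
  nb .###.: next=.  (t=1,i=1, bit14=0)
  nb .##.#: next=#  (t=0,i=16, bit13=1)
  nb .##..: next=#  (t=2,i=3, bit12=1)
  nb .#.##: next=.  (t=1,i=5, bit11=0)
  nb .#.#.: next=#  (t=0,i=2, bit10=1)
  nb .#..#: next=.  (t=0,i=8, bit9=0)
  nb .#...: next=#  (t=2,i=13, bit8=1)
  nb ..###: next=#  (t=1,i=0, bit7=1)
  nb ..##.: next=#  (t=0,i=15, bit6=1)
  nb ..#.#: next=#  (t=0,i=1, bit5=1)
  nb ..#..: next=.  (t=0,i=21, bit4=0)
  nb ...##: next=.  (t=2,i=17, bit3=0)
  nb ...#.: next=#  (t=2,i=11, bit2=1)
  nb ....#: next=.  (t=2,i=10, bit1=0)
  nb .....: next=#  (t=2,i=15, bit0=1)
  bits 00100111010111000011010111100101 = 660354533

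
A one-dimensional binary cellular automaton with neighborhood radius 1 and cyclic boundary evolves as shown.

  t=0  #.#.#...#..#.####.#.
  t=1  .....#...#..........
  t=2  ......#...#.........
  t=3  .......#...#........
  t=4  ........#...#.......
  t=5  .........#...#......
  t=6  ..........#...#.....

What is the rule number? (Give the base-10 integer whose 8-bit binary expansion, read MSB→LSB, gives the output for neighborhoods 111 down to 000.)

  ### -> .   bit 7 = 0  t=0,i=14
  ##. -> .   bit 6 = 0  t=0,i=16
  #.# -> .   bit 5 = 0  t=0,i=1
  #.. -> #   bit 4 = 1  t=0,i=5
  .## -> .   bit 3 = 0  t=0,i=13
  .#. -> .   bit 2 = 0  t=0,i=0
  ..# -> .   bit 1 = 0  t=0,i=7
  ... -> .   bit 0 = 0  t=0,i=6
  bits 00010000 = 16

16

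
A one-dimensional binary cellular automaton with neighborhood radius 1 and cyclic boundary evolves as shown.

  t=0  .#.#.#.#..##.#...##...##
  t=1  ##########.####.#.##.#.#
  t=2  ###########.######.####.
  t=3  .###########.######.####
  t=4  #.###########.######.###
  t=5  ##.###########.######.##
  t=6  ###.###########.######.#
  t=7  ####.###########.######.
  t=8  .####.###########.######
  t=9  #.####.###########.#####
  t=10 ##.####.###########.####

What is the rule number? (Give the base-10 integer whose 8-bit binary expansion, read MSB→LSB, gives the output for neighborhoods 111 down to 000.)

  ### -> #   bit 7 = 1  t=1,i=0
  ##. -> #   bit 6 = 1  t=0,i=11
  #.# -> #   bit 5 = 1  t=0,i=0
  #.. -> #   bit 4 = 1  t=0,i=8
  .## -> .   bit 3 = 0  t=0,i=10
  .#. -> #   bit 2 = 1  t=0,i=1
  ..# -> #   bit 1 = 1  t=0,i=9
  ... -> .   bit 0 = 0  t=0,i=15
  bits 11110110 = 246

246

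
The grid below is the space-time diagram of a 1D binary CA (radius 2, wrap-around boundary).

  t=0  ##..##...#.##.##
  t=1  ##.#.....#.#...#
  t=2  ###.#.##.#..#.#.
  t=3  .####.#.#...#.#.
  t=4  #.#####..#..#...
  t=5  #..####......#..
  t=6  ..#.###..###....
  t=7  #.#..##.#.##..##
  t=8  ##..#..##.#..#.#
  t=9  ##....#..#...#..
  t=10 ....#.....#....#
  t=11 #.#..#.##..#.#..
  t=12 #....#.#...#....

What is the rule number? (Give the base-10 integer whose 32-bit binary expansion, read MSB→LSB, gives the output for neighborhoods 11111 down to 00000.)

4100505899

  #####|#  b31=1 t=4,i=4
  ####.|#  b30=1 t=0,i=0
  ###.#|#  b29=1 t=1,i=1
  ###..|#  b28=1 t=0,i=1
  ##.##|.  b27=0 t=0,i=13
  ##.#.|#  b26=1 t=1,i=2
  ##..#|.  b25=0 t=0,i=2
  ##...|.  b24=0 t=0,i=6
  #.###|.  b23=0 t=0,i=14
  #.##.|#  b22=1 t=0,i=11
  #.#.#|#  b21=1 t=2,i=4
  #.#..|.  b20=0 t=1,i=3
  #..##|#  b19=1 t=0,i=3
  #..#.|.  b18=0 t=2,i=11
  #...#|.  b17=0 t=0,i=7
  #....|.  b16=0 t=1,i=5
  .####|#  b15=1 t=0,i=15
  .###.|#  b14=1 t=1,i=0
  .##.#|.  b13=0 t=0,i=12
  .##..|.  b12=0 t=0,i=5
  .#.##|.  b11=0 t=0,i=10
  .#.#.|.  b10=0 t=1,i=10
  .#..#|.  b9=0 t=2,i=10
  .#...|#  b8=1 t=1,i=4
  ..###|.  b7=0 t=1,i=15
  ..##.|.  b6=0 t=0,i=4
  ..#.#|#  b5=1 t=0,i=9
  ..#..|.  b4=0 t=4,i=9
  ...##|#  b3=1 t=1,i=14
  ...#.|.  b2=0 t=0,i=8
  ....#|#  b1=1 t=1,i=7
  .....|#  b0=1 t=1,i=6
  bits 11110100011010001100000100101011 = 4100505899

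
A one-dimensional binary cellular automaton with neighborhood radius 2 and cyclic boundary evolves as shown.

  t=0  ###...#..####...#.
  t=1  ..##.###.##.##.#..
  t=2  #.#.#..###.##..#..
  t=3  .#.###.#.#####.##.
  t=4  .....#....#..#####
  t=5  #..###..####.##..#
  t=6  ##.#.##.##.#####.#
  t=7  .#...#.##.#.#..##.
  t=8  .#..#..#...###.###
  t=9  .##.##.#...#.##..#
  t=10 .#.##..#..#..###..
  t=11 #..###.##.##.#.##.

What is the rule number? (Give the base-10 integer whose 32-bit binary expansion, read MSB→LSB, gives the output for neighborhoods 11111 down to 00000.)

  #####|.  b31=0 t=3,i=11
  ####.|.  b30=0 t=0,i=11
  ###.#|#  b29=1 t=1,i=7
  ###..|#  b28=1 t=0,i=2
  ##.##|#  b27=1 t=1,i=4
  ##.#.|.  b26=0 t=1,i=14
  ##..#|#  b25=1 t=2,i=13
  ##...|#  b24=1 t=0,i=3
  #.###|.  b23=0 t=0,i=0
  #.##.|#  b22=1 t=1,i=9
  #.#.#|.  b21=0 t=2,i=2
  #.#..|#  b20=1 t=1,i=15
  #..##|.  b19=0 t=0,i=8
  #..#.|.  b18=0 t=2,i=14
  #...#|.  b17=0 t=0,i=4
  #....|.  b16=0 t=1,i=17
  .####|#  b15=1 t=0,i=10
  .###.|.  b14=0 t=0,i=1
  .##.#|.  b13=0 t=1,i=3
  .##..|#  b12=1 t=2,i=12
  .#.##|.  b11=0 t=0,i=17
  .#.#.|#  b10=1 t=2,i=1
  .#..#|#  b9=1 t=0,i=7
  .#...|.  b8=0 t=1,i=16
  ..###|#  b7=1 t=0,i=9
  ..##.|#  b6=1 t=1,i=2
  ..#.#|.  b5=0 t=0,i=16
  ..#..|#  b4=1 t=0,i=6
  ...##|.  b3=0 t=1,i=1
  ...#.|#  b2=1 t=0,i=5
  ....#|#  b1=1 t=1,i=0
  .....|.  b0=0 t=4,i=2
  bits 00111011010100001001011011010110 = 995137238

995137238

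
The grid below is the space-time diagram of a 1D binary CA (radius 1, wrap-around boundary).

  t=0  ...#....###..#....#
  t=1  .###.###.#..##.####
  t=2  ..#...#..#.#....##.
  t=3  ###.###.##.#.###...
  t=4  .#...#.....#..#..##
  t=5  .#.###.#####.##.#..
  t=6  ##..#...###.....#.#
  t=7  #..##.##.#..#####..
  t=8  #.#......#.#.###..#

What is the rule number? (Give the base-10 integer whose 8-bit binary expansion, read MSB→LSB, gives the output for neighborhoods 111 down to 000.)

  ### -> #   bit 7 = 1  t=0,i=9
  ##. -> .   bit 6 = 0  t=0,i=10
  #.# -> .   bit 5 = 0  t=1,i=0
  #.. -> .   bit 4 = 0  t=0,i=0
  .## -> .   bit 3 = 0  t=0,i=8
  .#. -> #   bit 2 = 1  t=0,i=3
  ..# -> #   bit 1 = 1  t=0,i=2
  ... -> #   bit 0 = 1  t=0,i=1
  bits 10000111 = 135

135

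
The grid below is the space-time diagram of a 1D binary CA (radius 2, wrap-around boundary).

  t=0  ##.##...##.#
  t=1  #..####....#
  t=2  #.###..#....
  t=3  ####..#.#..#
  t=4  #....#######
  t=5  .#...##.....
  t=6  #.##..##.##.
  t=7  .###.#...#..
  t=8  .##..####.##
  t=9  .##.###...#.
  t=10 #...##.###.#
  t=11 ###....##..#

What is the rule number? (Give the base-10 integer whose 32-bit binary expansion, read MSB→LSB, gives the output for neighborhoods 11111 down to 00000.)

31383461

  ##### -> .   bit 31 = 0  t=3,i=1
  ####. -> .   bit 30 = 0  t=1,i=5
  ###.# -> .   bit 29 = 0  t=0,i=1
  ###.. -> .   bit 28 = 0  t=1,i=6
  ##.## -> .   bit 27 = 0  t=0,i=2
  ##.#. -> .   bit 26 = 0  t=6,i=11
  ##..# -> .   bit 25 = 0  t=1,i=1
  ##... -> #   bit 24 = 1  t=0,i=5
  #.### -> #   bit 23 = 1  t=0,i=11
  #.##. -> #   bit 22 = 1  t=0,i=3
  #.#.# -> .   bit 21 = 0  t=6,i=0
  #.#.. -> #   bit 20 = 1  t=3,i=8
  #..## -> #   bit 19 = 1  t=1,i=2
  #..#. -> #   bit 18 = 1  t=2,i=6
  #...# -> #   bit 17 = 1  t=0,i=6
  #.... -> .   bit 16 = 0  t=1,i=8
  .#### -> #   bit 15 = 1  t=1,i=4
  .###. -> #   bit 14 = 1  t=0,i=0
  .##.# -> .   bit 13 = 0  t=0,i=9
  .##.. -> #   bit 12 = 1  t=0,i=4
  .#.## -> #   bit 11 = 1  t=2,i=1
  .#.#. -> #   bit 10 = 1  t=3,i=7
  .#..# -> #   bit 9 = 1  t=3,i=9
  .#... -> #   bit 8 = 1  t=2,i=8
  ..### -> #   bit 7 = 1  t=1,i=3
  ..##. -> .   bit 6 = 0  t=0,i=8
  ..#.# -> #   bit 5 = 1  t=2,i=0
  ..#.. -> .   bit 4 = 0  t=2,i=7
  ...## -> .   bit 3 = 0  t=0,i=7
  ...#. -> #   bit 2 = 1  t=2,i=11
  ....# -> .   bit 1 = 0  t=1,i=9
  ..... -> #   bit 0 = 1  t=5,i=9
  bits 00000001110111101101111110100101 = 31383461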